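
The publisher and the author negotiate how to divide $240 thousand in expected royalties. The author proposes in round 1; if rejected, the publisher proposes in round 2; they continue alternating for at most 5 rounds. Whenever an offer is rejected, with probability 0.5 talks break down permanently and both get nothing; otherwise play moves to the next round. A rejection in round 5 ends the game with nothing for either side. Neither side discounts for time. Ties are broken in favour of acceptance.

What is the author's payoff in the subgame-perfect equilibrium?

Round 5 (the author proposes): the publisher will accept anything ≥ 0, so the author offers 0 and keeps 240.
Round 4 (the publisher proposes): rejecting gives the author an expected 0.5 × 240 = 120. The publisher offers 120 and keeps 240 − 120 = 120.
Round 3 (the author proposes): rejecting gives the publisher an expected 0.5 × 120 = 60; the author offers that and keeps 180.
Round 2 (the publisher proposes): rejecting gives the author an expected 0.5 × 180 = 90, so the publisher offers 90, keeping 150.
Round 1 (the author proposes): rejecting gives the publisher an expected 0.5 × 150 = 75. The author offers 75 and keeps 240 − 75 = 165.

165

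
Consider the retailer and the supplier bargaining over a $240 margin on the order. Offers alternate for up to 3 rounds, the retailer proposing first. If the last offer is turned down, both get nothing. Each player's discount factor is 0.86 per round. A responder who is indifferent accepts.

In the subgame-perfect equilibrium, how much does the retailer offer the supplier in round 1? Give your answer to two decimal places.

28.90

Solve by backward induction from round 3.
Round 3 (the retailer proposes): rejection yields 0 for the supplier; the retailer offers 0 and keeps 240.
Round 2 (the supplier proposes): the retailer can get 240 next round, worth 0.86 × 240 = 206.4 now. The supplier offers 206.4 and keeps 240 − 206.4 = 33.6.
Round 1 (the retailer proposes): the supplier can get 33.6 next round, worth 0.86 × 33.6 = 28.896 now, so the retailer offers 28.896, keeping 211.104.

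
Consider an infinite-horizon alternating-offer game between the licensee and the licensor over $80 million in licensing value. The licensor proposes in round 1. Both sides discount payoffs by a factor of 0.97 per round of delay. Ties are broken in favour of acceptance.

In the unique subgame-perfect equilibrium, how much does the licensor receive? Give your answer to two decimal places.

40.61

In a stationary SPE each proposer offers the other exactly their discounted continuation value.
If the licensor keeps x when proposing and the licensee keeps y when proposing, then x = 80 − 0.97y and y = 80 − 0.97x.
Solving: x = 80(1 − 0.97) / (1 − 0.97·0.97) = 2.4 / 0.0591 ≈ 40.6091.
The licensee gets 80 − 40.6091 ≈ 39.3909.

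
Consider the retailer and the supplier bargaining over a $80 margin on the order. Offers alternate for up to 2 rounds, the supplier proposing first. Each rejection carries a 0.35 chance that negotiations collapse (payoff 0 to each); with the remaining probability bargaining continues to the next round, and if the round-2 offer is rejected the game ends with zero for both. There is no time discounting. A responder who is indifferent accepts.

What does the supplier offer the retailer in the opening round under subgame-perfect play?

52

Round 2 (the retailer proposes): the supplier will accept anything ≥ 0, so the retailer offers 0 and keeps 80.
Round 1 (the supplier proposes): rejecting gives the retailer an expected 0.65 × 80 = 52, so the supplier offers 52, keeping 28.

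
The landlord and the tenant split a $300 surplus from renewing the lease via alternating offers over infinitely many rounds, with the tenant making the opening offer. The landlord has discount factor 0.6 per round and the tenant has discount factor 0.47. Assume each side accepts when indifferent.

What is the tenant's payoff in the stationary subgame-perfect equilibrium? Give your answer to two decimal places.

Let x be the tenant's share when the tenant proposes and y be the landlord's share when the landlord proposes.
The landlord accepts iff offered ≥ 0.6·y, so x = 300 − 0.6y. Symmetrically y = 300 − 0.47x.
Substituting: x = 300 − 0.6(300 − 0.47x), giving x(1 − 0.47·0.6) = 300(1 − 0.6).
So x = 300 × 0.4 / 0.718 ≈ 167.1309, and the landlord receives 300 − x ≈ 132.8691.

167.13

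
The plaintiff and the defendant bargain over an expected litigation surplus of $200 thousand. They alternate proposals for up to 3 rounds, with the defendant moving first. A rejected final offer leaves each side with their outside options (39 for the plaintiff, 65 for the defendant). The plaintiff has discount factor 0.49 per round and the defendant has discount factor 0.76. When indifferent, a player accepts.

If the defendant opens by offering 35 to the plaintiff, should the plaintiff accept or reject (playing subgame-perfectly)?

Reject

Round 3 (the defendant proposes): the plaintiff gets 39 if talks fail, so the defendant offers 39 and keeps 161.
Round 2 (the plaintiff proposes): the defendant can get 161 next round, worth 0.76 × 161 = 122.36 now. The plaintiff offers 122.36 and keeps 200 − 122.36 = 77.64.
So by rejecting in round 1, the plaintiff gets 77.64 next round, worth 0.49 × 77.64 = 38.0436 now.
Offer 35 < 38.0436, so the plaintiff rejects.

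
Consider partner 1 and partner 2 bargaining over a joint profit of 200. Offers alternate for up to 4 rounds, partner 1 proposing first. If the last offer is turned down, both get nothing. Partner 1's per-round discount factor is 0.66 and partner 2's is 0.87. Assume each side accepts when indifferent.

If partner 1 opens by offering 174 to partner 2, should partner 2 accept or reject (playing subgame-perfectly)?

Work out partner 2's continuation value if the offer is rejected.
Round 4 (partner 2 proposes): partner 1 will accept anything ≥ 0, so partner 2 offers 0 and keeps 200.
Round 3 (partner 1 proposes): partner 2 can get 200 next round, worth 0.87 × 200 = 174 now, so partner 1 offers 174, keeping 26.
Round 2 (partner 2 proposes): partner 1 can get 26 next round, worth 0.66 × 26 = 17.16 now; partner 2 offers that and keeps 182.84.
So by rejecting in round 1, partner 2 gets 182.84 next round, worth 0.87 × 182.84 = 159.0708 now.
Offer 174 ≥ 159.0708, so partner 2 accepts.

Accept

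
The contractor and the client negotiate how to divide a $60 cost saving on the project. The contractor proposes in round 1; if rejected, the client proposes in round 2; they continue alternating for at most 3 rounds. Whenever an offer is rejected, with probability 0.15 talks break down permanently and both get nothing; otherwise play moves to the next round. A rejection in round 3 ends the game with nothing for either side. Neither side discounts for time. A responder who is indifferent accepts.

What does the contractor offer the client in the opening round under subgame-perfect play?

7.65

Round 3 (the contractor proposes): rejection yields 0 for the client; the contractor offers 0 and keeps 60.
Round 2 (the client proposes): rejecting gives the contractor an expected 0.85 × 60 = 51; the client offers that and keeps 9.
Round 1 (the contractor proposes): rejecting gives the client an expected 0.85 × 9 = 7.65, so the contractor offers 7.65, keeping 52.35.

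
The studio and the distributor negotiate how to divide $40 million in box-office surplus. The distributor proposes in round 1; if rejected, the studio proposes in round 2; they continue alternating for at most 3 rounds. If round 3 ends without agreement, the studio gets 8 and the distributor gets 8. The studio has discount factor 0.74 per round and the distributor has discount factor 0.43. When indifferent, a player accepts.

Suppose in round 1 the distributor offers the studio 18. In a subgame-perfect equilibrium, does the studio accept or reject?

Round 3 (the distributor proposes): the studio gets 8 if talks fail, so the distributor offers 8 and keeps 32.
Round 2 (the studio proposes): the distributor can get 32 next round, worth 0.43 × 32 = 13.76 now; the studio offers that and keeps 26.24.
So by rejecting in round 1, the studio gets 26.24 next round, worth 0.74 × 26.24 = 19.4176 now.
Offer 18 < 19.4176, so the studio rejects.

Reject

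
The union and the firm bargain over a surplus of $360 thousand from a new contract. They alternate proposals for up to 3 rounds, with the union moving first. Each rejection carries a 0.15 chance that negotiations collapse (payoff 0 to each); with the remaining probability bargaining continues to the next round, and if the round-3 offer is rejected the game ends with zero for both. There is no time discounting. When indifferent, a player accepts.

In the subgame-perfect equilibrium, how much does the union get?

314.1

By backward induction:
Round 3 (the union proposes): the firm will accept anything ≥ 0, so the union offers 0 and keeps 360.
Round 2 (the firm proposes): rejecting gives the union an expected 0.85 × 360 = 306, so the firm offers 306, keeping 54.
Round 1 (the union proposes): rejecting gives the firm an expected 0.85 × 54 = 45.9. The union offers 45.9 and keeps 360 − 45.9 = 314.1.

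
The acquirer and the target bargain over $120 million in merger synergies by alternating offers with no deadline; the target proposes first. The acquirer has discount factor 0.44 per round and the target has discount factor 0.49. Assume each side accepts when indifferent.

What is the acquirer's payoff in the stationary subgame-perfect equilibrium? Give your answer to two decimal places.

34.33

In a stationary SPE each proposer offers the other exactly their discounted continuation value.
If the target keeps x when proposing and the acquirer keeps y when proposing, then x = 120 − 0.44y and y = 120 − 0.49x.
Solving: x = 120(1 − 0.44) / (1 − 0.49·0.44) = 67.2 / 0.7844 ≈ 85.6706.
The acquirer gets 120 − 85.6706 ≈ 34.3294.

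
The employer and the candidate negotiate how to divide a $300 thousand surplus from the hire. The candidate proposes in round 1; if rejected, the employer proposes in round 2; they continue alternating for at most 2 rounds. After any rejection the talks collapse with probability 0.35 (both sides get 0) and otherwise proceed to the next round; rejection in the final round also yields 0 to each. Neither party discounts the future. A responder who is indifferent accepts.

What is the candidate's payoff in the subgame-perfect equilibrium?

105

By backward induction:
Round 2 (the employer proposes): rejection yields 0 for the candidate; the employer offers 0 and keeps 300.
Round 1 (the candidate proposes): rejecting gives the employer an expected 0.65 × 300 = 195, so the candidate offers 195, keeping 105.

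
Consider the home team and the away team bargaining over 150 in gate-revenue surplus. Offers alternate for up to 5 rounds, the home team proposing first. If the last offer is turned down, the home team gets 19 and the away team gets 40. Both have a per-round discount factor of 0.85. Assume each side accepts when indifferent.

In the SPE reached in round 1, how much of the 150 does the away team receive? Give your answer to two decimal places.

Round 5 (the home team proposes): the away team gets 40 if talks fail, so the home team offers 40 and keeps 110.
Round 4 (the away team proposes): the home team can get 110 next round, worth 0.85 × 110 = 93.5 now. The away team offers 93.5 and keeps 150 − 93.5 = 56.5.
Round 3 (the home team proposes): the away team can get 56.5 next round, worth 0.85 × 56.5 = 48.025 now. The home team offers 48.025 and keeps 150 − 48.025 = 101.975.
Round 2 (the away team proposes): the home team can get 101.975 next round, worth 0.85 × 101.975 = 86.67875 now. The away team offers 86.67875 and keeps 150 − 86.67875 = 63.32125.
Round 1 (the home team proposes): the away team can get 63.32125 next round, worth 0.85 × 63.32125 = 53.8230625 now, so the home team offers 53.8230625, keeping 96.1769375.

53.82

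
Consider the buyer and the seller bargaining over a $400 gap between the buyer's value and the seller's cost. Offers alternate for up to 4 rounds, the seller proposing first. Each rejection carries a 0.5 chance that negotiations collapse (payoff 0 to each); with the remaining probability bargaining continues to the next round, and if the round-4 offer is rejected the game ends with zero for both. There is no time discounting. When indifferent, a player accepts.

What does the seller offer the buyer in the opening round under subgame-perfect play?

150

Round 4 (the buyer proposes): rejection yields 0 for the seller; the buyer offers 0 and keeps 400.
Round 3 (the seller proposes): rejecting gives the buyer an expected 0.5 × 400 = 200. The seller offers 200 and keeps 400 − 200 = 200.
Round 2 (the buyer proposes): rejecting gives the seller an expected 0.5 × 200 = 100; the buyer offers that and keeps 300.
Round 1 (the seller proposes): rejecting gives the buyer an expected 0.5 × 300 = 150. The seller offers 150 and keeps 400 − 150 = 250.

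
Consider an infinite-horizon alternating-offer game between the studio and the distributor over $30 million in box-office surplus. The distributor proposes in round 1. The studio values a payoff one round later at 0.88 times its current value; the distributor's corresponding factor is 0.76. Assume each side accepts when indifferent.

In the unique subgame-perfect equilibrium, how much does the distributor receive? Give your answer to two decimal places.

10.87

Let x be the distributor's share when the distributor proposes and y be the studio's share when the studio proposes.
The studio accepts iff offered ≥ 0.88·y, so x = 30 − 0.88y. Symmetrically y = 30 − 0.76x.
Substituting: x = 30 − 0.88(30 − 0.76x), giving x(1 − 0.76·0.88) = 30(1 − 0.88).
So x = 30 × 0.12 / 0.3312 ≈ 10.8696, and the studio receives 30 − x ≈ 19.1304.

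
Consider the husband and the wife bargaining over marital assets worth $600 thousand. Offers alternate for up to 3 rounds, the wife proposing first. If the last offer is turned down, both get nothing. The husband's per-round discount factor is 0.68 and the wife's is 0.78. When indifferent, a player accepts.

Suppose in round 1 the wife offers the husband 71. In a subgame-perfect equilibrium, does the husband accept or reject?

Reject

Round 3 (the wife proposes): the husband will accept anything ≥ 0, so the wife offers 0 and keeps 600.
Round 2 (the husband proposes): the wife can get 600 next round, worth 0.78 × 600 = 468 now, so the husband offers 468, keeping 132.
So by rejecting in round 1, the husband gets 132 next round, worth 0.68 × 132 = 89.76 now.
Offer 71 < 89.76, so the husband rejects.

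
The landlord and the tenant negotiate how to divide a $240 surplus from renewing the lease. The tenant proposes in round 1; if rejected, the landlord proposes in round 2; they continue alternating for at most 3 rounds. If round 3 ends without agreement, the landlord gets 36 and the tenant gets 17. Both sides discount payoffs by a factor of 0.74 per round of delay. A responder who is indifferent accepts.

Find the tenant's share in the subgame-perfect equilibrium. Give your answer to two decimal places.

By backward induction:
Round 3 (the tenant proposes): the landlord gets 36 if talks fail, so the tenant offers 36 and keeps 204.
Round 2 (the landlord proposes): the tenant can get 204 next round, worth 0.74 × 204 = 150.96 now, so the landlord offers 150.96, keeping 89.04.
Round 1 (the tenant proposes): the landlord can get 89.04 next round, worth 0.74 × 89.04 = 65.8896 now. The tenant offers 65.8896 and keeps 240 − 65.8896 = 174.1104.

174.11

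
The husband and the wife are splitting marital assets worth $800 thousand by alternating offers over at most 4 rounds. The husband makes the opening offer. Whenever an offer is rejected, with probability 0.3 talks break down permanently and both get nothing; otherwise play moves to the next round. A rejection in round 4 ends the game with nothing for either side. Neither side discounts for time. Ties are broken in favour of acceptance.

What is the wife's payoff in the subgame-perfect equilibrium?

442.4

Round 4 (the wife proposes): rejection yields 0 for the husband; the wife offers 0 and keeps 800.
Round 3 (the husband proposes): rejecting gives the wife an expected 0.7 × 800 = 560. The husband offers 560 and keeps 800 − 560 = 240.
Round 2 (the wife proposes): rejecting gives the husband an expected 0.7 × 240 = 168. The wife offers 168 and keeps 800 − 168 = 632.
Round 1 (the husband proposes): rejecting gives the wife an expected 0.7 × 632 = 442.4; the husband offers that and keeps 357.6.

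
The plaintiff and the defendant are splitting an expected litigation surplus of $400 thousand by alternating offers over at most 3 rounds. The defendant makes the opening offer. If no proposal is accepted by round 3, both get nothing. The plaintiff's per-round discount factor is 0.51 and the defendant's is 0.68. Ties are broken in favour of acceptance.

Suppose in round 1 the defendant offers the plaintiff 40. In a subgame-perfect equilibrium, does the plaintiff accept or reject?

Work out the plaintiff's continuation value if the offer is rejected.
Round 3 (the defendant proposes): the plaintiff will accept anything ≥ 0, so the defendant offers 0 and keeps 400.
Round 2 (the plaintiff proposes): the defendant can get 400 next round, worth 0.68 × 400 = 272 now; the plaintiff offers that and keeps 128.
So by rejecting in round 1, the plaintiff gets 128 next round, worth 0.51 × 128 = 65.28 now.
Offer 40 < 65.28, so the plaintiff rejects.

Reject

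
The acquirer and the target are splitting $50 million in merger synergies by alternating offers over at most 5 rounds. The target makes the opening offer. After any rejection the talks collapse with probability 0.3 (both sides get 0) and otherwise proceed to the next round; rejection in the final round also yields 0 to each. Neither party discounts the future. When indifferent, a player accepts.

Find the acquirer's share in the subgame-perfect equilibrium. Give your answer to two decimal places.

15.65

Round 5 (the target proposes): the acquirer will accept anything ≥ 0, so the target offers 0 and keeps 50.
Round 4 (the acquirer proposes): rejecting gives the target an expected 0.7 × 50 = 35; the acquirer offers that and keeps 15.
Round 3 (the target proposes): rejecting gives the acquirer an expected 0.7 × 15 = 10.5; the target offers that and keeps 39.5.
Round 2 (the acquirer proposes): rejecting gives the target an expected 0.7 × 39.5 = 27.65. The acquirer offers 27.65 and keeps 50 − 27.65 = 22.35.
Round 1 (the target proposes): rejecting gives the acquirer an expected 0.7 × 22.35 = 15.645, so the target offers 15.645, keeping 34.355.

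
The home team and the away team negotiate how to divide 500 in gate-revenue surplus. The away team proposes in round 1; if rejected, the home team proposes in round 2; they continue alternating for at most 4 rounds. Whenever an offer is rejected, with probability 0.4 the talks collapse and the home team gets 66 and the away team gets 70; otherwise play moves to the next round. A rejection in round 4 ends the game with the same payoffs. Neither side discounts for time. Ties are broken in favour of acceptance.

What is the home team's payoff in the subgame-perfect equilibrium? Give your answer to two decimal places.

Round 4 (the home team proposes): the away team gets 70 if talks fail, so the home team offers 70 and keeps 430.
Round 3 (the away team proposes): rejecting gives the home team an expected 0.6 × 430 + 0.4 × 66 = 284.4. The away team offers 284.4 and keeps 500 − 284.4 = 215.6.
Round 2 (the home team proposes): rejecting gives the away team an expected 0.6 × 215.6 + 0.4 × 70 = 157.36; the home team offers that and keeps 342.64.
Round 1 (the away team proposes): rejecting gives the home team an expected 0.6 × 342.64 + 0.4 × 66 = 231.984, so the away team offers 231.984, keeping 268.016.

231.98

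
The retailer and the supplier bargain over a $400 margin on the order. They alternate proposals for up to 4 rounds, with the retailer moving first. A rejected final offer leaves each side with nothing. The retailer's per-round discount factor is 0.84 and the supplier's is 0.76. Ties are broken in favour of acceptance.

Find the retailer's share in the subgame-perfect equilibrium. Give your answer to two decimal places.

157.29

By backward induction:
Round 4 (the supplier proposes): the retailer will accept anything ≥ 0, so the supplier offers 0 and keeps 400.
Round 3 (the retailer proposes): the supplier can get 400 next round, worth 0.76 × 400 = 304 now; the retailer offers that and keeps 96.
Round 2 (the supplier proposes): the retailer can get 96 next round, worth 0.84 × 96 = 80.64 now. The supplier offers 80.64 and keeps 400 − 80.64 = 319.36.
Round 1 (the retailer proposes): the supplier can get 319.36 next round, worth 0.76 × 319.36 = 242.7136 now. The retailer offers 242.7136 and keeps 400 − 242.7136 = 157.2864.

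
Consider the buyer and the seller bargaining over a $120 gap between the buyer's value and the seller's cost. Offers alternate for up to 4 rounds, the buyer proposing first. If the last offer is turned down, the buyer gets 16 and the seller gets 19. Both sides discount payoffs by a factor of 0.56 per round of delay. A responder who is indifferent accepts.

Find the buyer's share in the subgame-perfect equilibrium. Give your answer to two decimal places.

Round 4 (the seller proposes): the buyer gets 16 if talks fail, so the seller offers 16 and keeps 104.
Round 3 (the buyer proposes): the seller can get 104 next round, worth 0.56 × 104 = 58.24 now; the buyer offers that and keeps 61.76.
Round 2 (the seller proposes): the buyer can get 61.76 next round, worth 0.56 × 61.76 = 34.5856 now; the seller offers that and keeps 85.4144.
Round 1 (the buyer proposes): the seller can get 85.4144 next round, worth 0.56 × 85.4144 = 47.832064 now. The buyer offers 47.832064 and keeps 120 − 47.832064 = 72.167936.

72.17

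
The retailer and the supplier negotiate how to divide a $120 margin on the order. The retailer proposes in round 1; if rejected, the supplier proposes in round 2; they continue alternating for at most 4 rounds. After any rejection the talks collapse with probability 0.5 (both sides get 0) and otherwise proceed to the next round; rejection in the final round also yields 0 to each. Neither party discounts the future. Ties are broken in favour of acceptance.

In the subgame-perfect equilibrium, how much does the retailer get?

Round 4 (the supplier proposes): the retailer will accept anything ≥ 0, so the supplier offers 0 and keeps 120.
Round 3 (the retailer proposes): rejecting gives the supplier an expected 0.5 × 120 = 60. The retailer offers 60 and keeps 120 − 60 = 60.
Round 2 (the supplier proposes): rejecting gives the retailer an expected 0.5 × 60 = 30, so the supplier offers 30, keeping 90.
Round 1 (the retailer proposes): rejecting gives the supplier an expected 0.5 × 90 = 45; the retailer offers that and keeps 75.

75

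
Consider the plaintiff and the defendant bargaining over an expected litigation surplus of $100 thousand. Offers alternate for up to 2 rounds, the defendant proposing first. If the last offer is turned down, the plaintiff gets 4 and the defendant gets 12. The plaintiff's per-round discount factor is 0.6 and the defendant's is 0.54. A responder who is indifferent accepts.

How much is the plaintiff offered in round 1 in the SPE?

52.8

Round 2 (the plaintiff proposes): the defendant gets 12 if talks fail, so the plaintiff offers 12 and keeps 88.
Round 1 (the defendant proposes): the plaintiff can get 88 next round, worth 0.6 × 88 = 52.8 now; the defendant offers that and keeps 47.2.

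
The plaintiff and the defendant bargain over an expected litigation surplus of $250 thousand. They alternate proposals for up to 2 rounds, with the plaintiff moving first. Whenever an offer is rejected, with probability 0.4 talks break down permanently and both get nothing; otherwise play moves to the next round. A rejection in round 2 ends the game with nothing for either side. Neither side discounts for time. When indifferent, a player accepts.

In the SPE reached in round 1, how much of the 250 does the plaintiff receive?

Round 2 (the defendant proposes): rejection yields 0 for the plaintiff; the defendant offers 0 and keeps 250.
Round 1 (the plaintiff proposes): rejecting gives the defendant an expected 0.6 × 250 = 150, so the plaintiff offers 150, keeping 100.

100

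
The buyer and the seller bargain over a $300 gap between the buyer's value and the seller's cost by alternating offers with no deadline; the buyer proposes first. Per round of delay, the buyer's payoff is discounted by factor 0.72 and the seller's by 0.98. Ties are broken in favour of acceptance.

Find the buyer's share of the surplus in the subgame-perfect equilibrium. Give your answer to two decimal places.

20.38

When the buyer proposes, the seller accepts any offer worth at least 0.98 times what the seller would get by proposing next round; and vice versa.
This gives x = 300 − 0.98y and y = 300 − 0.72x, where x and y are each side's share when it proposes.
Hence (1 − 0.98·0.72)x = 300(1 − 0.98), i.e. 0.2944·x = 6.
x ≈ 20.3804; the seller's share is 300 − x ≈ 279.6196.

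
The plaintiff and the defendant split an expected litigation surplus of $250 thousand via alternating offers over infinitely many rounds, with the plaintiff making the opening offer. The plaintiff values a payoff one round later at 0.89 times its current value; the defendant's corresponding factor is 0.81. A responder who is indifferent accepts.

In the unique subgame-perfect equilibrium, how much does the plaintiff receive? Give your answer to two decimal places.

170.19

In a stationary SPE each proposer offers the other exactly their discounted continuation value.
If the plaintiff keeps x when proposing and the defendant keeps y when proposing, then x = 250 − 0.81y and y = 250 − 0.89x.
Solving: x = 250(1 − 0.81) / (1 − 0.89·0.81) = 47.5 / 0.2791 ≈ 170.1899.
The defendant gets 250 − 170.1899 ≈ 79.8101.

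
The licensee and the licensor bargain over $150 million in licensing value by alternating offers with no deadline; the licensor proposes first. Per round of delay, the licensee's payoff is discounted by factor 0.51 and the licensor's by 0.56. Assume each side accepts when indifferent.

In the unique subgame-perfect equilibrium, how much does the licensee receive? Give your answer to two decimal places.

47.12

When the licensor proposes, the licensee accepts any offer worth at least 0.51 times what the licensee would get by proposing next round; and vice versa.
This gives x = 150 − 0.51y and y = 150 − 0.56x, where x and y are each side's share when it proposes.
Hence (1 − 0.51·0.56)x = 150(1 − 0.51), i.e. 0.7144·x = 73.5.
x ≈ 102.8835; the licensee's share is 150 − x ≈ 47.1165.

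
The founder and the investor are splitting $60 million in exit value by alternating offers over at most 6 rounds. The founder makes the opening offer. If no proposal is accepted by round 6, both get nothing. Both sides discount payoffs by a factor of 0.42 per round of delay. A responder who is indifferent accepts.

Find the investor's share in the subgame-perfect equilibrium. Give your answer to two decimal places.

17.98

Round 6 (the investor proposes): the founder will accept anything ≥ 0, so the investor offers 0 and keeps 60.
Round 5 (the founder proposes): the investor can get 60 next round, worth 0.42 × 60 = 25.2 now, so the founder offers 25.2, keeping 34.8.
Round 4 (the investor proposes): the founder can get 34.8 next round, worth 0.42 × 34.8 = 14.616 now; the investor offers that and keeps 45.384.
Round 3 (the founder proposes): the investor can get 45.384 next round, worth 0.42 × 45.384 = 19.06128 now. The founder offers 19.06128 and keeps 60 − 19.06128 = 40.93872.
Round 2 (the investor proposes): the founder can get 40.93872 next round, worth 0.42 × 40.93872 = 17.1942624 now, so the investor offers 17.1942624, keeping 42.8057376.
Round 1 (the founder proposes): the investor can get 42.8057376 next round, worth 0.42 × 42.8057376 = 17.978409792 now; the founder offers that and keeps 42.021590208.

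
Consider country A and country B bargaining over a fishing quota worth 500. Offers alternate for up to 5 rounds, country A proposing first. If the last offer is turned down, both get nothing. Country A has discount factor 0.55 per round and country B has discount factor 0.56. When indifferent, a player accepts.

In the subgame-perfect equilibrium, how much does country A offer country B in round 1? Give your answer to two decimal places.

Round 5 (country A proposes): rejection yields 0 for country B; country A offers 0 and keeps 500.
Round 4 (country B proposes): country A can get 500 next round, worth 0.55 × 500 = 275 now. Country B offers 275 and keeps 500 − 275 = 225.
Round 3 (country A proposes): country B can get 225 next round, worth 0.56 × 225 = 126 now; country A offers that and keeps 374.
Round 2 (country B proposes): country A can get 374 next round, worth 0.55 × 374 = 205.7 now. Country B offers 205.7 and keeps 500 − 205.7 = 294.3.
Round 1 (country A proposes): country B can get 294.3 next round, worth 0.56 × 294.3 = 164.808 now, so country A offers 164.808, keeping 335.192.

164.81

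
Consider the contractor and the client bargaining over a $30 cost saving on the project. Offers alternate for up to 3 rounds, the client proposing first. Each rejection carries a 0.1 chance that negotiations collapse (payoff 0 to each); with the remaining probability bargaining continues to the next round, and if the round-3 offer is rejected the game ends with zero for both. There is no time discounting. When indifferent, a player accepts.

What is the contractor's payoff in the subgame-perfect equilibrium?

By backward induction:
Round 3 (the client proposes): rejection yields 0 for the contractor; the client offers 0 and keeps 30.
Round 2 (the contractor proposes): rejecting gives the client an expected 0.9 × 30 = 27, so the contractor offers 27, keeping 3.
Round 1 (the client proposes): rejecting gives the contractor an expected 0.9 × 3 = 2.7; the client offers that and keeps 27.3.

2.7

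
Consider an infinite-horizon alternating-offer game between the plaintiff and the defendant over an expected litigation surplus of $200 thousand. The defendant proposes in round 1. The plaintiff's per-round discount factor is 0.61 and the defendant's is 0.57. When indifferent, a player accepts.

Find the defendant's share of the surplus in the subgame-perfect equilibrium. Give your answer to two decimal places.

Let x be the defendant's share when the defendant proposes and y be the plaintiff's share when the plaintiff proposes.
The plaintiff accepts iff offered ≥ 0.61·y, so x = 200 − 0.61y. Symmetrically y = 200 − 0.57x.
Substituting: x = 200 − 0.61(200 − 0.57x), giving x(1 − 0.57·0.61) = 200(1 − 0.61).
So x = 200 × 0.39 / 0.6523 ≈ 119.5769, and the plaintiff receives 200 − x ≈ 80.4231.

119.58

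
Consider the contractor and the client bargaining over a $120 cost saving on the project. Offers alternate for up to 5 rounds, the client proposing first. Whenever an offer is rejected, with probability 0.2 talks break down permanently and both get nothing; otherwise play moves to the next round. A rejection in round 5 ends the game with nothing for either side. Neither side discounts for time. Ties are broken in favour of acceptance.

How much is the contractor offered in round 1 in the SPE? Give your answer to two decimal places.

By backward induction:
Round 5 (the client proposes): the contractor will accept anything ≥ 0, so the client offers 0 and keeps 120.
Round 4 (the contractor proposes): rejecting gives the client an expected 0.8 × 120 = 96, so the contractor offers 96, keeping 24.
Round 3 (the client proposes): rejecting gives the contractor an expected 0.8 × 24 = 19.2; the client offers that and keeps 100.8.
Round 2 (the contractor proposes): rejecting gives the client an expected 0.8 × 100.8 = 80.64. The contractor offers 80.64 and keeps 120 − 80.64 = 39.36.
Round 1 (the client proposes): rejecting gives the contractor an expected 0.8 × 39.36 = 31.488, so the client offers 31.488, keeping 88.512.

31.49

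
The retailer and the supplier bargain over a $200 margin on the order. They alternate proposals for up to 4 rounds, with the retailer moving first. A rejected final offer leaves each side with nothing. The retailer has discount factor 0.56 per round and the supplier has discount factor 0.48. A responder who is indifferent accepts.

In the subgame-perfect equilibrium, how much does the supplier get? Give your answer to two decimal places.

68.04

Round 4 (the supplier proposes): the retailer will accept anything ≥ 0, so the supplier offers 0 and keeps 200.
Round 3 (the retailer proposes): the supplier can get 200 next round, worth 0.48 × 200 = 96 now, so the retailer offers 96, keeping 104.
Round 2 (the supplier proposes): the retailer can get 104 next round, worth 0.56 × 104 = 58.24 now; the supplier offers that and keeps 141.76.
Round 1 (the retailer proposes): the supplier can get 141.76 next round, worth 0.48 × 141.76 = 68.0448 now. The retailer offers 68.0448 and keeps 200 − 68.0448 = 131.9552.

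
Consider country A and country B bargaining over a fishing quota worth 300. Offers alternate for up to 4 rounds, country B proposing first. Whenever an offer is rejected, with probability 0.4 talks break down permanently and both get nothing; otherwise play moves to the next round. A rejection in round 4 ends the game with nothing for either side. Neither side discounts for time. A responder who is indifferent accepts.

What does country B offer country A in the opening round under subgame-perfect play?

Round 4 (country A proposes): rejection yields 0 for country B; country A offers 0 and keeps 300.
Round 3 (country B proposes): rejecting gives country A an expected 0.6 × 300 = 180; country B offers that and keeps 120.
Round 2 (country A proposes): rejecting gives country B an expected 0.6 × 120 = 72. Country A offers 72 and keeps 300 − 72 = 228.
Round 1 (country B proposes): rejecting gives country A an expected 0.6 × 228 = 136.8. Country B offers 136.8 and keeps 300 − 136.8 = 163.2.

136.8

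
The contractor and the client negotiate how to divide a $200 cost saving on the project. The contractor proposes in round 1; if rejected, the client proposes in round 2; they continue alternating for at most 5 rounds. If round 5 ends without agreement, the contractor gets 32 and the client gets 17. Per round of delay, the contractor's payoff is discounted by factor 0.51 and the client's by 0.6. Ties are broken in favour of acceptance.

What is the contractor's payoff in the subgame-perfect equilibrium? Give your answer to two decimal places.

Solve by backward induction from round 5.
Round 5 (the contractor proposes): the client gets 17 if talks fail, so the contractor offers 17 and keeps 183.
Round 4 (the client proposes): the contractor can get 183 next round, worth 0.51 × 183 = 93.33 now; the client offers that and keeps 106.67.
Round 3 (the contractor proposes): the client can get 106.67 next round, worth 0.6 × 106.67 = 64.002 now. The contractor offers 64.002 and keeps 200 − 64.002 = 135.998.
Round 2 (the client proposes): the contractor can get 135.998 next round, worth 0.51 × 135.998 = 69.35898 now, so the client offers 69.35898, keeping 130.64102.
Round 1 (the contractor proposes): the client can get 130.64102 next round, worth 0.6 × 130.64102 = 78.384612 now; the contractor offers that and keeps 121.615388.

121.62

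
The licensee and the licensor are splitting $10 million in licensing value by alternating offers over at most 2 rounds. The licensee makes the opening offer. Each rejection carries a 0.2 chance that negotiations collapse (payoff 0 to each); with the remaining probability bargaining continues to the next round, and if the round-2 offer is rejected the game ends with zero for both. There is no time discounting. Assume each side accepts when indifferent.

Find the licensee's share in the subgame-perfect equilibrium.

By backward induction:
Round 2 (the licensor proposes): rejection yields 0 for the licensee; the licensor offers 0 and keeps 10.
Round 1 (the licensee proposes): rejecting gives the licensor an expected 0.8 × 10 = 8; the licensee offers that and keeps 2.

2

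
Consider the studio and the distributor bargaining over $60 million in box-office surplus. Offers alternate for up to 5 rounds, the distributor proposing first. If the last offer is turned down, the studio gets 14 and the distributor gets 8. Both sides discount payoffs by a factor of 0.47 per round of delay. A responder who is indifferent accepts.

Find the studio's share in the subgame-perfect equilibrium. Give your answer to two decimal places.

18.93

Round 5 (the distributor proposes): the studio gets 14 if talks fail, so the distributor offers 14 and keeps 46.
Round 4 (the studio proposes): the distributor can get 46 next round, worth 0.47 × 46 = 21.62 now, so the studio offers 21.62, keeping 38.38.
Round 3 (the distributor proposes): the studio can get 38.38 next round, worth 0.47 × 38.38 = 18.0386 now, so the distributor offers 18.0386, keeping 41.9614.
Round 2 (the studio proposes): the distributor can get 41.9614 next round, worth 0.47 × 41.9614 = 19.721858 now. The studio offers 19.721858 and keeps 60 − 19.721858 = 40.278142.
Round 1 (the distributor proposes): the studio can get 40.278142 next round, worth 0.47 × 40.278142 = 18.93072674 now, so the distributor offers 18.93072674, keeping 41.06927326.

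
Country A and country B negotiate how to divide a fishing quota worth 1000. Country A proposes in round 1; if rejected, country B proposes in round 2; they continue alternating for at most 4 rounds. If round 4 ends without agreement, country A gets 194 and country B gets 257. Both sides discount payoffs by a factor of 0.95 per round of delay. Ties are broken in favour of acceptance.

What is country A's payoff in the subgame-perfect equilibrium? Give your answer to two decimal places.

261.46

By backward induction:
Round 4 (country B proposes): country A gets 194 if talks fail, so country B offers 194 and keeps 806.
Round 3 (country A proposes): country B can get 806 next round, worth 0.95 × 806 = 765.7 now. Country A offers 765.7 and keeps 1000 − 765.7 = 234.3.
Round 2 (country B proposes): country A can get 234.3 next round, worth 0.95 × 234.3 = 222.585 now, so country B offers 222.585, keeping 777.415.
Round 1 (country A proposes): country B can get 777.415 next round, worth 0.95 × 777.415 = 738.54425 now; country A offers that and keeps 261.45575.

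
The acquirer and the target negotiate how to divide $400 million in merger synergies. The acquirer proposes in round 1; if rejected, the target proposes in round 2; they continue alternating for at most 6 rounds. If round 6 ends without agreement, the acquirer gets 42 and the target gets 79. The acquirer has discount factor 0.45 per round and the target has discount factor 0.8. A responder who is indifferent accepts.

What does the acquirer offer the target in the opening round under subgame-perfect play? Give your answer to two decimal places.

Solve by backward induction from round 6.
Round 6 (the target proposes): the acquirer gets 42 if talks fail, so the target offers 42 and keeps 358.
Round 5 (the acquirer proposes): the target can get 358 next round, worth 0.8 × 358 = 286.4 now. The acquirer offers 286.4 and keeps 400 − 286.4 = 113.6.
Round 4 (the target proposes): the acquirer can get 113.6 next round, worth 0.45 × 113.6 = 51.12 now, so the target offers 51.12, keeping 348.88.
Round 3 (the acquirer proposes): the target can get 348.88 next round, worth 0.8 × 348.88 = 279.104 now. The acquirer offers 279.104 and keeps 400 − 279.104 = 120.896.
Round 2 (the target proposes): the acquirer can get 120.896 next round, worth 0.45 × 120.896 = 54.4032 now, so the target offers 54.4032, keeping 345.5968.
Round 1 (the acquirer proposes): the target can get 345.5968 next round, worth 0.8 × 345.5968 = 276.47744 now. The acquirer offers 276.47744 and keeps 400 − 276.47744 = 123.52256.

276.48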